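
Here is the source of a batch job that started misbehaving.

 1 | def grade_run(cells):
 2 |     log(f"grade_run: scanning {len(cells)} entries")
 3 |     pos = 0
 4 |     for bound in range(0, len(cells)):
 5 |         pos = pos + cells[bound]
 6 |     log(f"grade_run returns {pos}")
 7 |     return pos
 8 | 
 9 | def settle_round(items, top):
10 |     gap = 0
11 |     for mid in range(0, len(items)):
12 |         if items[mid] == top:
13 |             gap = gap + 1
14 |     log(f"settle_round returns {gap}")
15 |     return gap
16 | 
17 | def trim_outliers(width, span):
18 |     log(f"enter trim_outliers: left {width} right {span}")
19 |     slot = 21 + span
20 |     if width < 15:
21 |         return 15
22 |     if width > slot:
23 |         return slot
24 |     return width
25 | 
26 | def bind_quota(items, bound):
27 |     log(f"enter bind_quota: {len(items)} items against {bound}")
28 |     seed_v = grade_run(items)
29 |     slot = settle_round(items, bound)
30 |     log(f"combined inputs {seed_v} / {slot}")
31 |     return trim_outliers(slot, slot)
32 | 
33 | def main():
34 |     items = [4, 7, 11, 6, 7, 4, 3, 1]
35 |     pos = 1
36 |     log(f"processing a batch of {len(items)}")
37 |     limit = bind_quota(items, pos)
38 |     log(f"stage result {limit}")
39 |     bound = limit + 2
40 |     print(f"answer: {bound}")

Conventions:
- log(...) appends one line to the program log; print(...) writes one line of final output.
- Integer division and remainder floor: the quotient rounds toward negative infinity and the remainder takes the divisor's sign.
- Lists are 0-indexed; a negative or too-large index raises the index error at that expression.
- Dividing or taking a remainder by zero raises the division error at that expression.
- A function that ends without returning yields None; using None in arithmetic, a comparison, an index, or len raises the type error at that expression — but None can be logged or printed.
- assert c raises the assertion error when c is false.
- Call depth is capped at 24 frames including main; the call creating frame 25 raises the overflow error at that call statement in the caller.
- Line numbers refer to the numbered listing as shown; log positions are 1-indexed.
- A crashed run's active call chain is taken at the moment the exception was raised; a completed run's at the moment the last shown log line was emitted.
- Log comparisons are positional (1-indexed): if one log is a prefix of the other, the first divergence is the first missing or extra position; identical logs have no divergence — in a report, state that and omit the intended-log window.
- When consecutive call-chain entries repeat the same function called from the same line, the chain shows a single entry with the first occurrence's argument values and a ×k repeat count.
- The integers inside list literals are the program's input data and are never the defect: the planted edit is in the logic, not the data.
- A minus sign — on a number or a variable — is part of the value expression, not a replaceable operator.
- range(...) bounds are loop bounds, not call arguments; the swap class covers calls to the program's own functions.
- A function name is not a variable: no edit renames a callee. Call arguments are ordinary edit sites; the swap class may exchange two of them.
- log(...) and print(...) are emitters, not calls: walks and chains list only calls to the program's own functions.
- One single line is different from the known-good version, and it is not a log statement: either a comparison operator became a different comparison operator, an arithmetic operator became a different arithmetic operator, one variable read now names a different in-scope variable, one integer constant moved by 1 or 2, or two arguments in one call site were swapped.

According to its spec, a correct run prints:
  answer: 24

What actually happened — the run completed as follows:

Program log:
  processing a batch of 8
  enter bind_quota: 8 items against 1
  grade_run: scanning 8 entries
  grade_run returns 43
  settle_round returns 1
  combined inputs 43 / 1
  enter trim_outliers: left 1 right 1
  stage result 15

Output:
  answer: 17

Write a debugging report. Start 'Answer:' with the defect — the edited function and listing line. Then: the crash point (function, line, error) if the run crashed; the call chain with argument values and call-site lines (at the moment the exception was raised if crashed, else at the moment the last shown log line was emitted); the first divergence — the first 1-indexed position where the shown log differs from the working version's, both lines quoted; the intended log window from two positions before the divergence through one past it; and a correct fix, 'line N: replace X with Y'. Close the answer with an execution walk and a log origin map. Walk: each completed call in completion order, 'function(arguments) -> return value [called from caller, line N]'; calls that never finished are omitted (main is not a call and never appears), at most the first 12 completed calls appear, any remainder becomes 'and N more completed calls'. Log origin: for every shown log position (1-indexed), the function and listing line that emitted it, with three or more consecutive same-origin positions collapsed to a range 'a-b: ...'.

Answer: the defect is in bind_quota at line 31.
Core observation: At log position 7 the runs split — shown 'enter trim_outliers: left 1 right 1', but the working version logs 'enter trim_outliers: left 43 right 1'.
Call chain: main.
First divergence: position 7; shown 'enter trim_outliers: left 1 right 1' vs intended 'enter trim_outliers: left 43 right 1'.
Intended log window:
  5: settle_round returns 1
  6: combined inputs 43 / 1
  7: enter trim_outliers: left 43 right 1
  8: stage result 22
Execution walk:
  grade_run([4, 7, 11, 6, 7, 4, 3, 1]) -> 43  [called from bind_quota, line 28]
  settle_round([4, 7, 11, 6, 7, 4, 3, 1], 1) -> 1  [called from bind_quota, line 29]
  trim_outliers(1, 1) -> 15  [called from bind_quota, line 31]
  bind_quota([4, 7, 11, 6, 7, 4, 3, 1], 1) -> 15  [called from main, line 37]
Origin of each log line:
  1: emitted by main (line 36)
  2: emitted by bind_quota (line 27)
  3: emitted by grade_run (line 2)
  4: emitted by grade_run (line 6)
  5: emitted by settle_round (line 14)
  6: emitted by bind_quota (line 30)
  7: emitted by trim_outliers (line 18)
  8: emitted by main (line 38)
A correct fix: line 31: replace `trim_outliers(slot, slot)` with `trim_outliers(seed_v, slot)`.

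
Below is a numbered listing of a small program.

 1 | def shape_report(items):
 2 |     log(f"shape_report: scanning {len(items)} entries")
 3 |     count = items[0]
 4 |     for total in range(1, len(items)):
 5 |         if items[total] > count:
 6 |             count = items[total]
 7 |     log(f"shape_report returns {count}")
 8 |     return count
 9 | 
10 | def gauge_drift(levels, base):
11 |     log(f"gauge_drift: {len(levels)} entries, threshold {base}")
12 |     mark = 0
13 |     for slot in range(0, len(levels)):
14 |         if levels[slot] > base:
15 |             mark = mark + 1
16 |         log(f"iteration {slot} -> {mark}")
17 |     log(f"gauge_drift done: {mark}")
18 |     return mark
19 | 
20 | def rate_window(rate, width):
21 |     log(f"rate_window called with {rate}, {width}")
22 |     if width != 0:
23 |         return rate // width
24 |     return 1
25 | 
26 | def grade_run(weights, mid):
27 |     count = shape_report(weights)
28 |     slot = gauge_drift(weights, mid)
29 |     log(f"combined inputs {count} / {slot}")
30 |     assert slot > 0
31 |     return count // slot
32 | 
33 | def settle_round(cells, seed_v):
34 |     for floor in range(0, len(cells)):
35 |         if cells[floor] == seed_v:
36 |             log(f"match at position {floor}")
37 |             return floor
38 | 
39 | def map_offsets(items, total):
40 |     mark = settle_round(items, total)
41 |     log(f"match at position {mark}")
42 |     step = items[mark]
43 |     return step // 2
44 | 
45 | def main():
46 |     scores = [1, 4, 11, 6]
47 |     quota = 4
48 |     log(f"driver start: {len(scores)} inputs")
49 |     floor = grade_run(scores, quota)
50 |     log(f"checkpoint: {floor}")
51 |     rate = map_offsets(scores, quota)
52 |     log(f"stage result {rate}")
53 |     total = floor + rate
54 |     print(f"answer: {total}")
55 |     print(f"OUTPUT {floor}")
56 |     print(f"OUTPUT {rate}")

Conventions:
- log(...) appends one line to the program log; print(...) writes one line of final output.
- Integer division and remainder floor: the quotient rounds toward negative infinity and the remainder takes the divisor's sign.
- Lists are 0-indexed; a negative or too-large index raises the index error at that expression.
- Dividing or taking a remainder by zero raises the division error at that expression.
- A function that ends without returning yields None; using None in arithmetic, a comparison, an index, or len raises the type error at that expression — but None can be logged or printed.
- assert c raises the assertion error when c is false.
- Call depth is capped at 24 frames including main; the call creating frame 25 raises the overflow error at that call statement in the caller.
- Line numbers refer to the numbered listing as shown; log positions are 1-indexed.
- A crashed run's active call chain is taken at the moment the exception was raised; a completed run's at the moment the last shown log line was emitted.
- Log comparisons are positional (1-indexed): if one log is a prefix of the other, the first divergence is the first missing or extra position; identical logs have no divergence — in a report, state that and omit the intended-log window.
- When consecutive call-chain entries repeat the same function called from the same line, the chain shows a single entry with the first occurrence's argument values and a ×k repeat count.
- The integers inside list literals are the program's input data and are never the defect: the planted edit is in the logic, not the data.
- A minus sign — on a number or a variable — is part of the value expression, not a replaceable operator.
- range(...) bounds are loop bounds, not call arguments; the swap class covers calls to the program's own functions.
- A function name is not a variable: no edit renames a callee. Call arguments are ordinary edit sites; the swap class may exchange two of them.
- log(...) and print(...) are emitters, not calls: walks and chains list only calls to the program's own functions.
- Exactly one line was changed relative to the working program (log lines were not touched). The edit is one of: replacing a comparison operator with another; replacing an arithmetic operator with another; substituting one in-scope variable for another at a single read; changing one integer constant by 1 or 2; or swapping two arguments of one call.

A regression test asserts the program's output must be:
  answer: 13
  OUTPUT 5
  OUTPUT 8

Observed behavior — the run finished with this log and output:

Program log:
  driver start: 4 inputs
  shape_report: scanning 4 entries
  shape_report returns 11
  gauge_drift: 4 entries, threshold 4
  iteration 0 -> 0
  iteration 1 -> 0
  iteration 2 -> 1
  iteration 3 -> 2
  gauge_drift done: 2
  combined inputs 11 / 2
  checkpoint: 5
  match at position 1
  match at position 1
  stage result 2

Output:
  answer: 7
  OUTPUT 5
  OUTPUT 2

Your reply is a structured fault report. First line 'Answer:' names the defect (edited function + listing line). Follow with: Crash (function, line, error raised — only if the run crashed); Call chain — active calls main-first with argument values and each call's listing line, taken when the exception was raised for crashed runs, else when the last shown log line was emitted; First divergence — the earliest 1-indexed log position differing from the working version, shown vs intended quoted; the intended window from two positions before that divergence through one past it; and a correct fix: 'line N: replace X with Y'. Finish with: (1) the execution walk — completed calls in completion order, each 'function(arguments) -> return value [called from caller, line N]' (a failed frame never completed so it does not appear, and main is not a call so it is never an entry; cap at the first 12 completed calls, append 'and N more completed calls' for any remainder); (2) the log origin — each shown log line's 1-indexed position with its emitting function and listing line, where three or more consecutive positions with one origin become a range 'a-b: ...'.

Answer: the defect is in map_offsets at line 43.
Key observation: Position 14 is the first bad log line: 'stage result 2' should read 'stage result 8'.
Call chain: main.
First divergence: at position 14 the run shows 'stage result 2' where the working version logs 'stage result 8'.
Intended log window:
  12: match at position 1
  13: match at position 1
  14: stage result 8
Execution walk:
  shape_report([1, 4, 11, 6]) -> 11  [called from grade_run, line 27]
  gauge_drift([1, 4, 11, 6], 4) -> 2  [called from grade_run, line 28]
  grade_run([1, 4, 11, 6], 4) -> 5  [called from main, line 49]
  settle_round([1, 4, 11, 6], 4) -> 1  [called from map_offsets, line 40]
  map_offsets([1, 4, 11, 6], 4) -> 2  [called from main, line 51]
Origin of each log line:
  1 — main, line 48
  2 — shape_report, line 2
  3 — shape_report, line 7
  4 — gauge_drift, line 11
  5-8 — gauge_drift, line 16
  9 — gauge_drift, line 17
  10 — grade_run, line 29
  11 — main, line 50
  12 — settle_round, line 36
  13 — map_offsets, line 41
  14 — main, line 52
A correct fix: line 43: replace `//` with `*`.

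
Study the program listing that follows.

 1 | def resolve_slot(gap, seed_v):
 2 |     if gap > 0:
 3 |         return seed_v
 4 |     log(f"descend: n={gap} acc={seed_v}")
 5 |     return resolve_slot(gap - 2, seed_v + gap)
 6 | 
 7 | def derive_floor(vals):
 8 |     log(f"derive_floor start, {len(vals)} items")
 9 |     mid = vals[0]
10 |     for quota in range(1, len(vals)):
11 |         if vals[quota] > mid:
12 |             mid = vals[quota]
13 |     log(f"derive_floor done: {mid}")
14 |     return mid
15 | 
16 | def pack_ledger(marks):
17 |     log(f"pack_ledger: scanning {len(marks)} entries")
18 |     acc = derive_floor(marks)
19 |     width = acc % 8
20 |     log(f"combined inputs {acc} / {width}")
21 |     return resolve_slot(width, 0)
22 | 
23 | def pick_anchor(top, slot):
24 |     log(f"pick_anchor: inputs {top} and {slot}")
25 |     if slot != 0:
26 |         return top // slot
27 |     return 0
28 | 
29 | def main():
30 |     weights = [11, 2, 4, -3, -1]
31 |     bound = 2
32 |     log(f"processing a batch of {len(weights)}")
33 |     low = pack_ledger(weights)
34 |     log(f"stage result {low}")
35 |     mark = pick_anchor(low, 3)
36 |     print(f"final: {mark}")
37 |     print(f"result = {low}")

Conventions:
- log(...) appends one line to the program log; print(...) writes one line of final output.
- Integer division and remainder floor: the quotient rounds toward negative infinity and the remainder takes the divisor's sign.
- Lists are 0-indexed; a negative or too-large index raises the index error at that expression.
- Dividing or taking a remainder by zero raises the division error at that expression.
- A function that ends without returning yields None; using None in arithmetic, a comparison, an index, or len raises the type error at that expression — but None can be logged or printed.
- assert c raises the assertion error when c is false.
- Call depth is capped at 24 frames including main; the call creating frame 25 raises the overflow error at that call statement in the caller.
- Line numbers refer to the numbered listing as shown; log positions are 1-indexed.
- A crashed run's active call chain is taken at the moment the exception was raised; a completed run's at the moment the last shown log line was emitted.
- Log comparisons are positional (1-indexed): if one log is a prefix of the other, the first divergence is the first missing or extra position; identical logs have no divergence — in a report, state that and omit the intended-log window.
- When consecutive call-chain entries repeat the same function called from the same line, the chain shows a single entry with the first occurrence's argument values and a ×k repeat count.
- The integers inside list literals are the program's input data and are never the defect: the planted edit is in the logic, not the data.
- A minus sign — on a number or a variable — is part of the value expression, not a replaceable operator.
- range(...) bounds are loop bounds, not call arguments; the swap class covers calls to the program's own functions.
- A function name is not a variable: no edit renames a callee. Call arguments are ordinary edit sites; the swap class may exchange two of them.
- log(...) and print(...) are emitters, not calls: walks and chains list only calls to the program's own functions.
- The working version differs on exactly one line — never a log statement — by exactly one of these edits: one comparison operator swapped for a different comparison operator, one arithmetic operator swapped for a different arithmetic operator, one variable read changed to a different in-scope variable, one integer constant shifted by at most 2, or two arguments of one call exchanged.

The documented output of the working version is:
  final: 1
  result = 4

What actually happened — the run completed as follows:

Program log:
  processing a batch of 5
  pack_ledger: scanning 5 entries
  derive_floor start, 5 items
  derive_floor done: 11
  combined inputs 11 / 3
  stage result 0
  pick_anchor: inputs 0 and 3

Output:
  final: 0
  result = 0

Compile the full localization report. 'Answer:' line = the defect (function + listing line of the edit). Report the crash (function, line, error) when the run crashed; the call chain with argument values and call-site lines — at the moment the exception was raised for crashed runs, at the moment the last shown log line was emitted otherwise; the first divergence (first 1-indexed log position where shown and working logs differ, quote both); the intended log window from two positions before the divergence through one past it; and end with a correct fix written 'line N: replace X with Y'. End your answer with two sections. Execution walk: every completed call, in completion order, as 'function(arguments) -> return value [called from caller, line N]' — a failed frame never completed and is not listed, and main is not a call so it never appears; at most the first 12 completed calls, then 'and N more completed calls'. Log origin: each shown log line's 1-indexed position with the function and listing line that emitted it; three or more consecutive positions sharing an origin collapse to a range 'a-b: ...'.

Answer: the defect is in resolve_slot at line 2.
Key fact: The log first diverges at position 6: the faulty run prints 'stage result 0' where the working version prints 'descend: n=3 acc=0'.
Call chain: main -> pick_anchor(0, 3) (called at line 35).
First divergence: at position 6 the run shows 'stage result 0' where the working version logs 'descend: n=3 acc=0'.
Intended log window:
  4: derive_floor done: 11
  5: combined inputs 11 / 3
  6: descend: n=3 acc=0
  7: descend: n=1 acc=3
Execution walk:
  derive_floor([11, 2, 4, -3, -1]) -> 11  [called from pack_ledger, line 18]
  resolve_slot(3, 0) -> 0  [called from pack_ledger, line 21]
  pack_ledger([11, 2, 4, -3, -1]) -> 0  [called from main, line 33]
  pick_anchor(0, 3) -> 0  [called from main, line 35]
Origin of each log line:
  1: emitted by main (line 32)
  2: emitted by pack_ledger (line 17)
  3: emitted by derive_floor (line 8)
  4: emitted by derive_floor (line 13)
  5: emitted by pack_ledger (line 20)
  6: emitted by main (line 34)
  7: emitted by pick_anchor (line 24)
A correct fix: line 2: replace `>` with `<=`.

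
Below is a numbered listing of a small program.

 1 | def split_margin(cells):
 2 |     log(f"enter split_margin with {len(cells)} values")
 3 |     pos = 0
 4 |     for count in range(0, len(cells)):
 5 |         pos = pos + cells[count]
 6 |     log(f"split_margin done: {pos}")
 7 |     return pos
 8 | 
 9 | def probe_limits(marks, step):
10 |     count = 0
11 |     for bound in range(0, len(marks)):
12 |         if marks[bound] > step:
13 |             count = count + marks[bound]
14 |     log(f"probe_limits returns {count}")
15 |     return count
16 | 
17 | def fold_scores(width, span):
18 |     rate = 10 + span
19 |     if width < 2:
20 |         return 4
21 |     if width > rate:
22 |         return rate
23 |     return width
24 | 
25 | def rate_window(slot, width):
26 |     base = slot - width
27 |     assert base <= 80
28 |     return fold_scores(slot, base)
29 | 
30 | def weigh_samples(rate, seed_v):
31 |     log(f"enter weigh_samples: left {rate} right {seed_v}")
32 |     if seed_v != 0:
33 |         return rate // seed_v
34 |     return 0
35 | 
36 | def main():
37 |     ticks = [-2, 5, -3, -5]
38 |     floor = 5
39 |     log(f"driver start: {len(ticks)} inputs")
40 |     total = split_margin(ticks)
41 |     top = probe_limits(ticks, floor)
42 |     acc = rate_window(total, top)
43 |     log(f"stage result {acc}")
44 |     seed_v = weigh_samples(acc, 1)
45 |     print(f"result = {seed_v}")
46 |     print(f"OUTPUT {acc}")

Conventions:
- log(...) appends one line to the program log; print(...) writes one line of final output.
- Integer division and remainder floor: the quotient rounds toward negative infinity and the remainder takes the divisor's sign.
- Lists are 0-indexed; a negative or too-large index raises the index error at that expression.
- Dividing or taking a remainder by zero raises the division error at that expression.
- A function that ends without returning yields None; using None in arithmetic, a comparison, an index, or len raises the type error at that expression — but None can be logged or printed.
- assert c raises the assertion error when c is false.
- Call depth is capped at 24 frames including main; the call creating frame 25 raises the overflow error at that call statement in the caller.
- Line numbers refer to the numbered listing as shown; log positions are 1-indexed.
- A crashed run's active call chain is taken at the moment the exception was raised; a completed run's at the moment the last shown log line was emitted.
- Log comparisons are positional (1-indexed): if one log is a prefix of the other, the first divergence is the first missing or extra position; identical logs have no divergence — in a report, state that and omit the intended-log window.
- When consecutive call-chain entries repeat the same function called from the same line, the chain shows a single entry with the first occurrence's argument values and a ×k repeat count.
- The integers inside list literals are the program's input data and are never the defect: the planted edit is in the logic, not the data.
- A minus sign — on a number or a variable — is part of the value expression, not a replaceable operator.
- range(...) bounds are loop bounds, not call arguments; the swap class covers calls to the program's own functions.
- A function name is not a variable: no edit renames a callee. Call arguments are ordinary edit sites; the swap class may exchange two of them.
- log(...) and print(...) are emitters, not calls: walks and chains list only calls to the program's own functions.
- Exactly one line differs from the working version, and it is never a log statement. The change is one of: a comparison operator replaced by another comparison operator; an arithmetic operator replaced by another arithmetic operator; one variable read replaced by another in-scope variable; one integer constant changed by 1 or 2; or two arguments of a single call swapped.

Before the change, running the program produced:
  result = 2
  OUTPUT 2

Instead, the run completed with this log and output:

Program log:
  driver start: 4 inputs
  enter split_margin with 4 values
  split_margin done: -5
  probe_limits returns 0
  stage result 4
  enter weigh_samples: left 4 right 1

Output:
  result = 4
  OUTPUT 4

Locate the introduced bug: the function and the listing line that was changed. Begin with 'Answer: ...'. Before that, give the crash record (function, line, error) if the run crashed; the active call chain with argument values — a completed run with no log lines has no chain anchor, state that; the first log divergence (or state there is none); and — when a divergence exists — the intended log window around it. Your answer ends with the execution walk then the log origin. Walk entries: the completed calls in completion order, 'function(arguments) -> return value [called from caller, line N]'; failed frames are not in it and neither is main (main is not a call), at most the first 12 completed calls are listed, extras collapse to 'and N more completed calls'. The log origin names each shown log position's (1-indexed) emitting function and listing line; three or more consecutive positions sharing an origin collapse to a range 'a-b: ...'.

Answer: the defect is in fold_scores at line 20.
Key fact: The log first diverges at position 5: the faulty run prints 'stage result 4' where the working version prints 'stage result 2'.
Call chain: main -> weigh_samples(4, 1) (called at line 44).
First divergence: at position 5 the run shows 'stage result 4' where the working version logs 'stage result 2'.
Intended log window:
  3: split_margin done: -5
  4: probe_limits returns 0
  5: stage result 2
  6: enter weigh_samples: left 2 right 1
Execution walk:
  split_margin([-2, 5, -3, -5]) -> -5  [called from main, line 40]
  probe_limits([-2, 5, -3, -5], 5) -> 0  [called from main, line 41]
  fold_scores(-5, -5) -> 4  [called from rate_window, line 28]
  rate_window(-5, 0) -> 4  [called from main, line 42]
  weigh_samples(4, 1) -> 4  [called from main, line 44]
Origin of each log line:
  1: logged in main at line 39
  2: logged in split_margin at line 2
  3: logged in split_margin at line 6
  4: logged in probe_limits at line 14
  5: logged in main at line 43
  6: logged in weigh_samples at line 31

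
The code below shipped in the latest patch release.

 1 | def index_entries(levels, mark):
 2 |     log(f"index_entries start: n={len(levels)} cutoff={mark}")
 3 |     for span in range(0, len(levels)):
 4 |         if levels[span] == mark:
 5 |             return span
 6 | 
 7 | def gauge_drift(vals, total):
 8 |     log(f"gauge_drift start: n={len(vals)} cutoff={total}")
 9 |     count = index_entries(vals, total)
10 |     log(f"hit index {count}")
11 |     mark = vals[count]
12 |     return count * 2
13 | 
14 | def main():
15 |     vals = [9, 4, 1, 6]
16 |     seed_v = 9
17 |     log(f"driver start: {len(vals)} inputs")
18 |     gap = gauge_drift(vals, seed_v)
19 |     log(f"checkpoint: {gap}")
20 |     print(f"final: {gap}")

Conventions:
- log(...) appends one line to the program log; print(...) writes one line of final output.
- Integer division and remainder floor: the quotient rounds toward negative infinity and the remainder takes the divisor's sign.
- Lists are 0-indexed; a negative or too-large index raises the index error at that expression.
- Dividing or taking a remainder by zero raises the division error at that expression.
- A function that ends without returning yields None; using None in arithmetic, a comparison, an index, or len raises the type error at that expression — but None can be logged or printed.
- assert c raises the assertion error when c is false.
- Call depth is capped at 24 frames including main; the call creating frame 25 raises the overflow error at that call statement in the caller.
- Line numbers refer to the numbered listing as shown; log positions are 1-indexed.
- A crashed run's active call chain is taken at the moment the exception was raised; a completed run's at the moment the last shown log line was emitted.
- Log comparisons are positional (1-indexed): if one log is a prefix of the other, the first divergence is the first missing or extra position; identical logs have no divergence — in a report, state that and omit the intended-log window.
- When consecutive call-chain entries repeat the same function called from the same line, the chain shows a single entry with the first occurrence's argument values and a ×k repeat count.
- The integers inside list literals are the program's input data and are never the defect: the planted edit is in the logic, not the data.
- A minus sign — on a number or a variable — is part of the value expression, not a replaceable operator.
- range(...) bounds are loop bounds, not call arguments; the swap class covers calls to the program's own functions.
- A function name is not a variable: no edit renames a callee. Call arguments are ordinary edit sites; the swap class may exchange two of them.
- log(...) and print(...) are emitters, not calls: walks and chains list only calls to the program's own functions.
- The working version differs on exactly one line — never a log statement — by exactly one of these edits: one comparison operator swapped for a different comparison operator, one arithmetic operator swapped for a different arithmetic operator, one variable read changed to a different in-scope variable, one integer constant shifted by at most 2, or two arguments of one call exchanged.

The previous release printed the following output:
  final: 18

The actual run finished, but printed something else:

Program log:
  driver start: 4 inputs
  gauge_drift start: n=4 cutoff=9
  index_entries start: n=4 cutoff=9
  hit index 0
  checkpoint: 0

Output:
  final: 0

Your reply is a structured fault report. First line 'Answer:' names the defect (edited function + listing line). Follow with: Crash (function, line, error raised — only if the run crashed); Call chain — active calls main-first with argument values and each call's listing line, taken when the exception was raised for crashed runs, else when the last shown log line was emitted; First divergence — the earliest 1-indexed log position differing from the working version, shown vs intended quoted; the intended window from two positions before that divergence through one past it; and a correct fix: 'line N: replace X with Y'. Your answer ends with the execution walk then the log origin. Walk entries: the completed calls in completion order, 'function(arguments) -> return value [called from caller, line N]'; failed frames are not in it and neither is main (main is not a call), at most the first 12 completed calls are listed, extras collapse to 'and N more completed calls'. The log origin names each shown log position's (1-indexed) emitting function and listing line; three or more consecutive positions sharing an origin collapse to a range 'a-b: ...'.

Answer: the defect is in gauge_drift at line 12.
The tell: The earliest visible damage is log position 5 — 'checkpoint: 0' rather than the intended 'checkpoint: 18'.
Call chain: main.
First divergence: position 5; shown 'checkpoint: 0' vs intended 'checkpoint: 18'.
Intended log window:
  3: index_entries start: n=4 cutoff=9
  4: hit index 0
  5: checkpoint: 18
Execution walk:
  index_entries([9, 4, 1, 6], 9) -> 0  [called from gauge_drift, line 9]
  gauge_drift([9, 4, 1, 6], 9) -> 0  [called from main, line 18]
Log line origins:
  1: logged in main at line 17
  2: logged in gauge_drift at line 8
  3: logged in index_entries at line 2
  4: logged in gauge_drift at line 10
  5: logged in main at line 19
A correct fix: line 12: replace `count` with `mark`.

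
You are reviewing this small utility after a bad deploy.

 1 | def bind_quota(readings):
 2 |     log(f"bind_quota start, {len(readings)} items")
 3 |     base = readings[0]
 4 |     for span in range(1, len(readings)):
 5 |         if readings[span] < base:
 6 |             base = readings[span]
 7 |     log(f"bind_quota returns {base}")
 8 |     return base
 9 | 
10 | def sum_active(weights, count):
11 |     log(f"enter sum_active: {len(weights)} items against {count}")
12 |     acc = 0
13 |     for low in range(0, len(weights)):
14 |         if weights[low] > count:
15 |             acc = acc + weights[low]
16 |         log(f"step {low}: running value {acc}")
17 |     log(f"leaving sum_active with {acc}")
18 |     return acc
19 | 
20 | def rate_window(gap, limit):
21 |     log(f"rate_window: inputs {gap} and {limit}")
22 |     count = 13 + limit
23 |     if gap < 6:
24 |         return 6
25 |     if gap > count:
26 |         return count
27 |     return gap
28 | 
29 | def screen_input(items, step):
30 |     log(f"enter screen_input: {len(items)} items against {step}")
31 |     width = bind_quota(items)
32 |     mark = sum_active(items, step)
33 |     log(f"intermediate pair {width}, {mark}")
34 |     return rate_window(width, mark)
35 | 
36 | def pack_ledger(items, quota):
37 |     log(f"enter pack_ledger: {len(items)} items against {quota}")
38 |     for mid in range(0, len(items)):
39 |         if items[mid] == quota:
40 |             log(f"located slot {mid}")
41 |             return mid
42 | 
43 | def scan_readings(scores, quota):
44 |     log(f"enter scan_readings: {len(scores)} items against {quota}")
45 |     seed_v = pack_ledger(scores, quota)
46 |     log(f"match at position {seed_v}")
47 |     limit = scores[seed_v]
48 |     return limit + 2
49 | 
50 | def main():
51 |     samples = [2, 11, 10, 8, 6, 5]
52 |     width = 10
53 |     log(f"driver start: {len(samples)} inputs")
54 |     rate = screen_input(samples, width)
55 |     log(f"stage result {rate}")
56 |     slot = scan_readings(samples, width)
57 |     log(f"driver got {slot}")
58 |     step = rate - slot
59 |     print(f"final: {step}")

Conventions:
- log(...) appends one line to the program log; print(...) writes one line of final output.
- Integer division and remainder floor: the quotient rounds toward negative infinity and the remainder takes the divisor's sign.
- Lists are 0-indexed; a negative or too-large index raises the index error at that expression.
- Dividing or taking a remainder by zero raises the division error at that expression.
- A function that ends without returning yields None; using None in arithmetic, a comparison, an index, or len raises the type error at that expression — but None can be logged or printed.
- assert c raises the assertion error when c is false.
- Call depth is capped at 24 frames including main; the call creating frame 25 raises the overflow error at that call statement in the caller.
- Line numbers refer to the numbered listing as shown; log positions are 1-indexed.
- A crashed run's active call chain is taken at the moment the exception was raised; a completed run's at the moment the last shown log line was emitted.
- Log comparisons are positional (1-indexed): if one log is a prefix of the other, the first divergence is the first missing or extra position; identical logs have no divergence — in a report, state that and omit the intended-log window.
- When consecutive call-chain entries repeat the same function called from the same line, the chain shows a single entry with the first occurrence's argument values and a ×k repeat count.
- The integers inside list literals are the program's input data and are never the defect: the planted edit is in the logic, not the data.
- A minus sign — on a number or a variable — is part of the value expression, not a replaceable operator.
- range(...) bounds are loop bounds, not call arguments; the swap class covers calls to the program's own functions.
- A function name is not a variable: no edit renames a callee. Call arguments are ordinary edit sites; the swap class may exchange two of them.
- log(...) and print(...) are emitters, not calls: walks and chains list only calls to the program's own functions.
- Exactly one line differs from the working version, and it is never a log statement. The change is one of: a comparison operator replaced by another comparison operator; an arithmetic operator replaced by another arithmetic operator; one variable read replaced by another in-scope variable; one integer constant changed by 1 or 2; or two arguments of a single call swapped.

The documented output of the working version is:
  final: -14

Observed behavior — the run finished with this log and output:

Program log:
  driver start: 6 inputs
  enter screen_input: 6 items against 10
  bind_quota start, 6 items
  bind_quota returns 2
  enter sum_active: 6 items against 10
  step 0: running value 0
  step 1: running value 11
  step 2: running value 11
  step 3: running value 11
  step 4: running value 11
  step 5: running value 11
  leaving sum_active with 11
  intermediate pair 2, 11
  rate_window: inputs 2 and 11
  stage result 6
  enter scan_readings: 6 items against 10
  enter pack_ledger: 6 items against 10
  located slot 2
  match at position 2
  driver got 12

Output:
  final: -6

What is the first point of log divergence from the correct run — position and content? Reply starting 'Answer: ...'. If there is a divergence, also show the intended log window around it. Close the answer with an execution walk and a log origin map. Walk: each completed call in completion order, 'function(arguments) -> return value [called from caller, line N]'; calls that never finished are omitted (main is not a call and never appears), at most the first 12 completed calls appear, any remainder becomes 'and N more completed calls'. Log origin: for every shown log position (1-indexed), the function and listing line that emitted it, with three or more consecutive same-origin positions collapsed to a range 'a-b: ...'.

Answer: position 20; shown 'driver got 12' vs intended 'driver got 20'.
Intended log window:
  18: located slot 2
  19: match at position 2
  20: driver got 20
Execution walk:
  bind_quota([2, 11, 10, 8, 6, 5]) -> 2  [called from screen_input, line 31]
  sum_active([2, 11, 10, 8, 6, 5], 10) -> 11  [called from screen_input, line 32]
  rate_window(2, 11) -> 6  [called from screen_input, line 34]
  screen_input([2, 11, 10, 8, 6, 5], 10) -> 6  [called from main, line 54]
  pack_ledger([2, 11, 10, 8, 6, 5], 10) -> 2  [called from scan_readings, line 45]
  scan_readings([2, 11, 10, 8, 6, 5], 10) -> 12  [called from main, line 56]
Origin of each log line:
  1: from main, line 53
  2: from screen_input, line 30
  3: from bind_quota, line 2
  4: from bind_quota, line 7
  5: from sum_active, line 11
  6-11: from sum_active, line 16
  12: from sum_active, line 17
  13: from screen_input, line 33
  14: from rate_window, line 21
  15: from main, line 55
  16: from scan_readings, line 44
  17: from pack_ledger, line 37
  18: from pack_ledger, line 40
  19: from scan_readings, line 46
  20: from main, line 57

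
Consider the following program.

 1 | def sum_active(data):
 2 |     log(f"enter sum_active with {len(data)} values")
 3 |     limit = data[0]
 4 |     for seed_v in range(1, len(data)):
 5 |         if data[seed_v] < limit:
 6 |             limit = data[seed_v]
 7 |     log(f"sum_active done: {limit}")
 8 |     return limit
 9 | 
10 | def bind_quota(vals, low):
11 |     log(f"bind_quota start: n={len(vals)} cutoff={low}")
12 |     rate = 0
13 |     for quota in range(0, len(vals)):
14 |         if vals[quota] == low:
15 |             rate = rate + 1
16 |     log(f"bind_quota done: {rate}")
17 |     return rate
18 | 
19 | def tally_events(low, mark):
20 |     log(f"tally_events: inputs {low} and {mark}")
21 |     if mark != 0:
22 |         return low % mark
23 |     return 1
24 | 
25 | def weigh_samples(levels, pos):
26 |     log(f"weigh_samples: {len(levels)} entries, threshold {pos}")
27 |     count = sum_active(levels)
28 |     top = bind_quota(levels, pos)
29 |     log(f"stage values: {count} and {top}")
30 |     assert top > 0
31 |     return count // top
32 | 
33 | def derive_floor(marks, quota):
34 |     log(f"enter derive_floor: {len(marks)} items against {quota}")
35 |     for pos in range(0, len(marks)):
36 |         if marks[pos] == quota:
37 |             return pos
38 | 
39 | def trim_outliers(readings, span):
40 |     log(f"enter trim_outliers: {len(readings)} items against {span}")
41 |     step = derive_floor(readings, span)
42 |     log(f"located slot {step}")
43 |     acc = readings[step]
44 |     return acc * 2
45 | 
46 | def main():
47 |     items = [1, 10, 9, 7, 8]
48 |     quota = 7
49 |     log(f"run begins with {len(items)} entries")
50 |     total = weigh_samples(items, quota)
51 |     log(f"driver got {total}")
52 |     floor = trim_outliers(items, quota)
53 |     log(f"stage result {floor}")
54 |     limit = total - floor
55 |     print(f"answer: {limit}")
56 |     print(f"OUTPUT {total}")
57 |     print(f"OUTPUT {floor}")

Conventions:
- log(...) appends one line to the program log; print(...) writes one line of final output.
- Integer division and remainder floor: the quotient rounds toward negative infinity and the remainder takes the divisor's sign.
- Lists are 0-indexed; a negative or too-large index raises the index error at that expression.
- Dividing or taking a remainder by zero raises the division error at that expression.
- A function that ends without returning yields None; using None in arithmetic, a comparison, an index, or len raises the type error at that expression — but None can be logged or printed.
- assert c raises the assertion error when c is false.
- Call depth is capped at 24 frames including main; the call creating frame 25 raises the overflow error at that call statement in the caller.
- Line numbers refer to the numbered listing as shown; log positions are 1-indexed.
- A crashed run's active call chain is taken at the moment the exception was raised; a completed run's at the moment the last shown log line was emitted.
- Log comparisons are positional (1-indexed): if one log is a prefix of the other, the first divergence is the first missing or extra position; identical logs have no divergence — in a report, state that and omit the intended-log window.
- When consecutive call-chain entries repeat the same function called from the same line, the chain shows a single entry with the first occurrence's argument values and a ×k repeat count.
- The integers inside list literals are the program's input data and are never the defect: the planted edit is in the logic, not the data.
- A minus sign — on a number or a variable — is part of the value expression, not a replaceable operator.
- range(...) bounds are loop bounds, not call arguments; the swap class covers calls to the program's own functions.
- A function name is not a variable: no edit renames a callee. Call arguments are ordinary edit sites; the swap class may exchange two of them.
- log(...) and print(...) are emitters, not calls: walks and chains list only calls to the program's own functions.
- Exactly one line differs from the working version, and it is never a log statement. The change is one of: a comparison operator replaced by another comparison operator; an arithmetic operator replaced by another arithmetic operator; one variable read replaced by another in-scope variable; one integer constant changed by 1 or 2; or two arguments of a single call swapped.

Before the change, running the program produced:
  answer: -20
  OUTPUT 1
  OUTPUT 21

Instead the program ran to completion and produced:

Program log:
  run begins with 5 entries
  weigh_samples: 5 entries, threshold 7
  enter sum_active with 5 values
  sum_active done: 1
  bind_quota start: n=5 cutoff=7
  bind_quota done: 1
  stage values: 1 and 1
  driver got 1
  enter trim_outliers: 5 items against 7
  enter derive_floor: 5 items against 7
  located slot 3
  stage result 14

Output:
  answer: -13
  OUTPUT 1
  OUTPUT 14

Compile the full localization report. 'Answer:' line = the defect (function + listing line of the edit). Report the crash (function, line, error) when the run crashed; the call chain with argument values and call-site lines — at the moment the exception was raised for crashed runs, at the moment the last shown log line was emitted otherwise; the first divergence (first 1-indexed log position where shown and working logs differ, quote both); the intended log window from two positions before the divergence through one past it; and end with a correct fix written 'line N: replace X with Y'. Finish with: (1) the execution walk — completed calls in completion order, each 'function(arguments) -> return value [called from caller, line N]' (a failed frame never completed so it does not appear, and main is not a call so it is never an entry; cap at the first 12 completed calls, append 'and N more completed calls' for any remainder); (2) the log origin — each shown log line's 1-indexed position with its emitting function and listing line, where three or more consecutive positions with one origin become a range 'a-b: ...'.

Answer: the defect is in trim_outliers at line 44.
Key observation: The earliest visible damage is log position 12 — 'stage result 14' rather than the intended 'stage result 21'.
Call chain: main.
First divergence: position 12 — shown 'stage result 14', intended 'stage result 21'.
Intended log window:
  10: enter derive_floor: 5 items against 7
  11: located slot 3
  12: stage result 21
Execution walk:
  sum_active([1, 10, 9, 7, 8]) -> 1  [called from weigh_samples, line 27]
  bind_quota([1, 10, 9, 7, 8], 7) -> 1  [called from weigh_samples, line 28]
  weigh_samples([1, 10, 9, 7, 8], 7) -> 1  [called from main, line 50]
  derive_floor([1, 10, 9, 7, 8], 7) -> 3  [called from trim_outliers, line 41]
  trim_outliers([1, 10, 9, 7, 8], 7) -> 14  [called from main, line 52]
Log line origins:
  1: emitted by main (line 49)
  2: emitted by weigh_samples (line 26)
  3: emitted by sum_active (line 2)
  4: emitted by sum_active (line 7)
  5: emitted by bind_quota (line 11)
  6: emitted by bind_quota (line 16)
  7: emitted by weigh_samples (line 29)
  8: emitted by main (line 51)
  9: emitted by trim_outliers (line 40)
  10: emitted by derive_floor (line 34)
  11: emitted by trim_outliers (line 42)
  12: emitted by main (line 53)
A correct fix: line 44: replace `2` with `3`.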